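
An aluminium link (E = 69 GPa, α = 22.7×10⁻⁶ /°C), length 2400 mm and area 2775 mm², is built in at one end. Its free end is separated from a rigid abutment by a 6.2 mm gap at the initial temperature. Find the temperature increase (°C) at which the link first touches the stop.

Contact occurs when the free expansion equals the gap: αΔT L = 6.2 mm.
So ΔT = g/(αL) = 6.2/(22.7×10⁻⁶ × 2400) = 113.8 °C.

ΔT ≈ 114 °C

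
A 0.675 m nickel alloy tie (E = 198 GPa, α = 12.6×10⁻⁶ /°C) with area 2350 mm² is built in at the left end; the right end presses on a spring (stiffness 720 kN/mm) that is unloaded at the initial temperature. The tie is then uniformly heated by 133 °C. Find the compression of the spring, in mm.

δ ≈ 0.553 mm

If the spring were absent the tie would lengthen by αΔT L = 12.6×10⁻⁶ × 133 × 675 = 1.131 mm.
Let P be the compressive force at the spring. The tie shortens elastically by PL/(AE) and the spring compresses by P/k; together these equal δ_free.
P [ L/(AE) + 1/k ] = δ_free → P [ 675/(2350×198×10³) + 1/(720×10³) ] = 1.131.
P = 1.131 / 2.84×10⁻⁶ = 398400 N.
Spring compression = P/k = 398400/(720×10³) = 0.5533 mm.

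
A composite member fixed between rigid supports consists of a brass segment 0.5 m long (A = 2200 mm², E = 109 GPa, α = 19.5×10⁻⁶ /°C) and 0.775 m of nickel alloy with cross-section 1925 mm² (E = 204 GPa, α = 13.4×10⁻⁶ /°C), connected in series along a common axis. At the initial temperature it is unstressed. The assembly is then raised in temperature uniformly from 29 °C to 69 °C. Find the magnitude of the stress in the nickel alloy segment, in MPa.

σ ≈ 103 MPa (compressive)

Free thermal expansion of the whole bar: Σ αᵢΔT Lᵢ = 19.5×10⁻⁶×40×500 + 13.4×10⁻⁶×40×775 = 0.8054 mm.
Since the ends are fixed, an axial force P builds up, equal in every segment, with P · Σ Lᵢ/(AᵢEᵢ) = δ_free.
Σ Lᵢ/(AᵢEᵢ) = 500/(2200×109×10³) + 775/(1925×204×10³) = 4.059×10⁻⁶ mm/N.
P = 0.8054 / 4.059×10⁻⁶ = 198400 N = 198.4 kN, compressive.
σ_{nickel alloy} = P / A = 198400 / 1925 = 103.1 MPa.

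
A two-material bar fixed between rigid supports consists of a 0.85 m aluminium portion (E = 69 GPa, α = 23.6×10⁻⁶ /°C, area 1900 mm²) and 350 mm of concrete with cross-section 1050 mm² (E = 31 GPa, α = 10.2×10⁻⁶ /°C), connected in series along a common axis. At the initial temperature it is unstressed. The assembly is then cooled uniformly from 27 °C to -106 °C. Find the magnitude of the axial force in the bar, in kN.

With the walls removed the bar would change length by δ_free = Σ αᵢΔT Lᵢ = 23.6×10⁻⁶×133×850 + 10.2×10⁻⁶×133×350 = 3.143 mm.
The walls prevent any net length change, so an axial force P (same in every segment) develops. Compatibility: P · Σ Lᵢ/(AᵢEᵢ) = δ_free.
Σ Lᵢ/(AᵢEᵢ) = 850/(1900×69×10³) + 350/(1050×31×10³) = 1.724×10⁻⁵ mm/N.
So P = 3.143 / 1.724×10⁻⁵ = 182.3 kN, tensile.

P ≈ 182 kN (tensile)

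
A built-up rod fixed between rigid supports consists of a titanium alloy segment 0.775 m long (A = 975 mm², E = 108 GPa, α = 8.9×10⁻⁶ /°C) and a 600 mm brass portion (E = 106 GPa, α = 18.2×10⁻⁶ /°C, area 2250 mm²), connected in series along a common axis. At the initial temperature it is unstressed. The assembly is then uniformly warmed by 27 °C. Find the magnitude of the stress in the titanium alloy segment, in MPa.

If the supports were absent, the total length change would be Σ αᵢΔT Lᵢ = 8.9×10⁻⁶×27×775 + 18.2×10⁻⁶×27×600 = 0.4811 mm.
Since the ends are fixed, an axial force P builds up, equal in every segment, with P · Σ Lᵢ/(AᵢEᵢ) = δ_free.
The series flexibility is Σ Lᵢ/(AᵢEᵢ) = 775/(975×108×10³) + 600/(2250×106×10³) = 9.876×10⁻⁶ mm/N.
P = 0.4811 / 9.876×10⁻⁶ = 48710 N = 48.71 kN, compressive.
σ_{titanium alloy} = P / A = 48710 / 975 = 49.96 MPa.

σ ≈ 50 MPa (compressive)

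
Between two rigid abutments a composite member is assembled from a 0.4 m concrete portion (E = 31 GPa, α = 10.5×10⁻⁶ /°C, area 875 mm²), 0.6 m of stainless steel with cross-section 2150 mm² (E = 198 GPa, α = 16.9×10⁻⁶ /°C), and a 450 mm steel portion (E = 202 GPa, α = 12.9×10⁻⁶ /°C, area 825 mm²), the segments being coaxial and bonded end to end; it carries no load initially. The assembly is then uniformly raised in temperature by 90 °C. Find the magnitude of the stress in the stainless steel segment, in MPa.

σ ≈ 44.7 MPa (compressive)

Free thermal expansion of the whole bar: Σ αᵢΔT Lᵢ = 10.5×10⁻⁶×90×400 + 16.9×10⁻⁶×90×600 + 12.9×10⁻⁶×90×450 = 1.813 mm.
The rigid supports impose zero overall length change; the single axial force P common to all segments must satisfy P Σ Lᵢ/(AᵢEᵢ) = δ_free.
Σ Lᵢ/(AᵢEᵢ) = 400/(875×31×10³) + 600/(2150×198×10³) + 450/(825×202×10³) = 1.886×10⁻⁵ mm/N.
Hence P = δ_free / Σ(L/AE) = 1.813/1.886×10⁻⁵ = 96.15 kN (compressive).
σ_{stainless steel} = P / A = 96150 / 2150 = 44.72 MPa.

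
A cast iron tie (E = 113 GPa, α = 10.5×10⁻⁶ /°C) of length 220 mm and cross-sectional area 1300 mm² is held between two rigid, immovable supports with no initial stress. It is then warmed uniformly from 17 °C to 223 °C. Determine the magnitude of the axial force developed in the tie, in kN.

P ≈ 318 kN (compressive)

With zero net strain, σ = E·αΔT = 113 GPa × 10.5×10⁻⁶ × 206 = 244.4 MPa.
P = AEαΔT = 1300 × 113×10³ × 10.5×10⁻⁶ × 206 = 317.7 kN (compressive).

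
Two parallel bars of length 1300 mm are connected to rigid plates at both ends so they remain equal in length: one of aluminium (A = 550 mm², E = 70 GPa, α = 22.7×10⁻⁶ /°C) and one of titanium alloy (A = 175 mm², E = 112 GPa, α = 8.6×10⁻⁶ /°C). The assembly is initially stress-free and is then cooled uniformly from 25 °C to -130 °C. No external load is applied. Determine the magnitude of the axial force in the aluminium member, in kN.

P ≈ 28.4 kN (tensile in the aluminium)

Equilibrium of a rigid end plate with no external load gives equal and opposite internal forces ±P in the two members. Since α_{aluminium} > α_{titanium alloy}, cooling drives the aluminium into tension and the titanium alloy into compression.
Setting the final lengths equal and cancelling L: (α₁ − α₂)ΔT = P/(A₁E₁) + P/(A₂E₂).
|α₁ − α₂|·ΔT = 14.1×10⁻⁶ × 155 = 0.002185.
1/(A₁E₁) + 1/(A₂E₂) = 1/(550×70×10³) + 1/(175×112×10³) = 7.699×10⁻⁸ N⁻¹.
P = 0.002185 / 7.699×10⁻⁸ = 28390 N = 28.39 kN.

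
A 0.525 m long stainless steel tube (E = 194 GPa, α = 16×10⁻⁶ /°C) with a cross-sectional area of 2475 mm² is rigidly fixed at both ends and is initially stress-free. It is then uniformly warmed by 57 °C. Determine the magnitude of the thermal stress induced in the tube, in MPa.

σ ≈ 177 MPa (compressive)

Because both ends are immovable the net strain is zero, and the suppressed thermal strain is αΔT = 16×10⁻⁶ × 57 = 912×10⁻⁶.
The stress required to suppress this strain is σ = Eε = 194×10³ × 912×10⁻⁶ = 176.9 MPa, compressive since the tube is trying to expand.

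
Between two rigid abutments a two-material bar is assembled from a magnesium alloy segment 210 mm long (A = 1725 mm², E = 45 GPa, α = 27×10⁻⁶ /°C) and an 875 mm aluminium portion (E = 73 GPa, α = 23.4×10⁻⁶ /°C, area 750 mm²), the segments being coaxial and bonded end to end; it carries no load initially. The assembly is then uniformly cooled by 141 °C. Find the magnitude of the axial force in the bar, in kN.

Free thermal contraction of the whole bar: Σ αᵢΔT Lᵢ = 27×10⁻⁶×141×210 + 23.4×10⁻⁶×141×875 = 3.686 mm.
The rigid supports impose zero overall length change; the single axial force P common to all segments must satisfy P Σ Lᵢ/(AᵢEᵢ) = δ_free.
Σ Lᵢ/(AᵢEᵢ) = 210/(1725×45×10³) + 875/(750×73×10³) = 1.869×10⁻⁵ mm/N.
P = 3.686 / 1.869×10⁻⁵ = 197300 N = 197.3 kN, tensile.

P ≈ 197 kN (tensile)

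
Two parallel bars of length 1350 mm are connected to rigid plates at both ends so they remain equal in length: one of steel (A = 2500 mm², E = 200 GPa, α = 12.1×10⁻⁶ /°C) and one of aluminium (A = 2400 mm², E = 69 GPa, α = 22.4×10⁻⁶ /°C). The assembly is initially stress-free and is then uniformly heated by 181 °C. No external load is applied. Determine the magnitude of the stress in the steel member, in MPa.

σ ≈ 92.8 MPa (tensile)

The aluminium has the larger α, so on heating it would change length more than the steel if both were free. The rigid plates force a common final length, so the aluminium is put into compression and the steel into tension, with equal and opposite forces P (no external load).
Setting the final lengths equal and cancelling L: (α₁ − α₂)ΔT = P/(A₁E₁) + P/(A₂E₂).
|α₁ − α₂|·ΔT = 10.3×10⁻⁶ × 181 = 0.001864.
1/(A₁E₁) + 1/(A₂E₂) = 1/(2500×200×10³) + 1/(2400×69×10³) = 8.039×10⁻⁹ N⁻¹.
So P = 0.001864 / 8.039×10⁻⁹ = 231.9 kN.
σ_{steel} = P/A₁ = 231900/2500 = 92.77 MPa, tensile.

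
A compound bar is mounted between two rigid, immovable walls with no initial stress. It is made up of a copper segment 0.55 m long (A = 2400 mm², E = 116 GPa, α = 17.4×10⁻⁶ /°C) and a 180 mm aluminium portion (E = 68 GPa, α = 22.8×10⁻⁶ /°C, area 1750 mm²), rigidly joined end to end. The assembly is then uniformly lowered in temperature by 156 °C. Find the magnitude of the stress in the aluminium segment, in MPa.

σ ≈ 349 MPa (tensile)

If the supports were absent, the total length change would be Σ αᵢΔT Lᵢ = 17.4×10⁻⁶×156×550 + 22.8×10⁻⁶×156×180 = 2.133 mm.
The rigid supports impose zero overall length change; the single axial force P common to all segments must satisfy P Σ Lᵢ/(AᵢEᵢ) = δ_free.
Σ Lᵢ/(AᵢEᵢ) = 550/(2400×116×10³) + 180/(1750×68×10³) = 3.488×10⁻⁶ mm/N.
So P = 2.133 / 3.488×10⁻⁶ = 611.5 kN, tensile.
σ_{aluminium} = P / A = 611500 / 1750 = 349.4 MPa.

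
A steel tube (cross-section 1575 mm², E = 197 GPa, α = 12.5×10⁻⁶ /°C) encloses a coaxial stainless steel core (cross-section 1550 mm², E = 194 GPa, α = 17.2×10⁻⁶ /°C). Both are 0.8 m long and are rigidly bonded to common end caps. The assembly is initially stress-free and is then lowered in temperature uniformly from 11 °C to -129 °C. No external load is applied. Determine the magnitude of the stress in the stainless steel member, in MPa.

Equilibrium of a rigid end plate with no external load gives equal and opposite internal forces ±P in the two members. Since α_{stainless steel} > α_{steel}, cooling drives the stainless steel into tension and the steel into compression.
Setting the final lengths equal and cancelling L: (α₁ − α₂)ΔT = P/(A₁E₁) + P/(A₂E₂).
|α₁ − α₂|·ΔT = 4.7×10⁻⁶ × 140 = 0.000658.
1/(A₁E₁) + 1/(A₂E₂) = 1/(1575×197×10³) + 1/(1550×194×10³) = 6.549×10⁻⁹ N⁻¹.
So P = 0.000658 / 6.549×10⁻⁹ = 100.5 kN.
σ_{stainless steel} = P/A₂ = 100500/1550 = 64.83 MPa, tensile.

σ ≈ 64.8 MPa (tensile)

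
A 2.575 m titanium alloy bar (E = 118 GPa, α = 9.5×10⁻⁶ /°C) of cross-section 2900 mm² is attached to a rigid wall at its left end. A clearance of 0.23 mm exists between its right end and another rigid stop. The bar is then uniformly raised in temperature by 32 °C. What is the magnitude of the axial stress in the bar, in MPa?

Free thermal elongation = αΔT L = 9.5×10⁻⁶ × 32 × 2575 = 0.7828 mm.
After closing the 0.23 mm clearance, 0.7828 − 0.23 = 0.5528 mm of expansion remains to be suppressed by the wall.
Compatibility: PL/(AE) = 0.5528 mm, so σ = P/A = E × (0.5528/2575) = 25.33 MPa.

σ ≈ 25.3 MPa (compressive)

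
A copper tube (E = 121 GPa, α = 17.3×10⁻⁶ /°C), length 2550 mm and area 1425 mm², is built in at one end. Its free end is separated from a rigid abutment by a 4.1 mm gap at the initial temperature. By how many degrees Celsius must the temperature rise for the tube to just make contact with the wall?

ΔT ≈ 92.9 °C

Contact occurs when the free expansion equals the gap: αΔT L = 4.1 mm.
ΔT = 4.1 / (17.3×10⁻⁶ × 2550) = 92.94 °C.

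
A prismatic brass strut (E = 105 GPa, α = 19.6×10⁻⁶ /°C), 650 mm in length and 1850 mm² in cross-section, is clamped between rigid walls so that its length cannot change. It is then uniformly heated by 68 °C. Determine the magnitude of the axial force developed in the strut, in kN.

P ≈ 259 kN (compressive)

The ends cannot move, so σ = EαΔT = 105×10³ × 19.6×10⁻⁶ × 68 = 139.9 MPa.
P = AEαΔT = 1850 × 105×10³ × 19.6×10⁻⁶ × 68 = 258.9 kN (compressive).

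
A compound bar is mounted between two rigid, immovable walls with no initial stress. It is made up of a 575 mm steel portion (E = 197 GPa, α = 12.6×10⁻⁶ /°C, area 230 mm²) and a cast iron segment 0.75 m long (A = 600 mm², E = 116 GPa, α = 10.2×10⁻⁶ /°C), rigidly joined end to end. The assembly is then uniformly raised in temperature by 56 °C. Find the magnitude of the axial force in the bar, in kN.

Free thermal expansion of the whole bar: Σ αᵢΔT Lᵢ = 12.6×10⁻⁶×56×575 + 10.2×10⁻⁶×56×750 = 0.8341 mm.
Since the ends are fixed, an axial force P builds up, equal in every segment, with P · Σ Lᵢ/(AᵢEᵢ) = δ_free.
The series flexibility is Σ Lᵢ/(AᵢEᵢ) = 575/(230×197×10³) + 750/(600×116×10³) = 2.347×10⁻⁵ mm/N.
So P = 0.8341 / 2.347×10⁻⁵ = 35.55 kN, compressive.

P ≈ 35.5 kN (compressive)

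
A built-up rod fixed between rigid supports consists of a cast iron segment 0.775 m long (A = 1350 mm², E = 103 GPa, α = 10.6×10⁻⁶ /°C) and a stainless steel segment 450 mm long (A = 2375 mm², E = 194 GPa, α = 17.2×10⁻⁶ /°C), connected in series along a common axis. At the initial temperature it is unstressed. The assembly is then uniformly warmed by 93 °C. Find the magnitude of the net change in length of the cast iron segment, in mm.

|ΔL| ≈ 0.499 mm

If the supports were absent, the total length change would be Σ αᵢΔT Lᵢ = 10.6×10⁻⁶×93×775 + 17.2×10⁻⁶×93×450 = 1.484 mm.
Since the ends are fixed, an axial force P builds up, equal in every segment, with P · Σ Lᵢ/(AᵢEᵢ) = δ_free.
The series flexibility is Σ Lᵢ/(AᵢEᵢ) = 775/(1350×103×10³) + 450/(2375×194×10³) = 6.55×10⁻⁶ mm/N.
So P = 1.484 / 6.55×10⁻⁶ = 226.5 kN, compressive.
For the cast iron segment, free thermal change = 10.6×10⁻⁶×93×775 = 0.764 mm and elastic change from P = 226500×775/(1350×103×10³) = 1.263 mm; these oppose, so the net change is 0.499 mm (segment shortens).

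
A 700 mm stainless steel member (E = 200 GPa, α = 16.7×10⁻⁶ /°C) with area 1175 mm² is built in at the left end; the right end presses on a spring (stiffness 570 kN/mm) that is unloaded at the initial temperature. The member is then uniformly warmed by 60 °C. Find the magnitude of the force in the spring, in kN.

The unrestrained thermal change is αΔT L = 16.7×10⁻⁶ × 60 × 700 = 0.7014 mm.
Let P be the compressive force at the spring. The member shortens elastically by PL/(AE) and the spring compresses by P/k; together these equal δ_free.
So P = δ_free / [L/(AE) + 1/k] = 0.7014 / [ 700/(1175×200×10³) + 1/(570×10³) ].
P = 0.7014 / 4.733×10⁻⁶ = 148200 N.

P ≈ 148 kN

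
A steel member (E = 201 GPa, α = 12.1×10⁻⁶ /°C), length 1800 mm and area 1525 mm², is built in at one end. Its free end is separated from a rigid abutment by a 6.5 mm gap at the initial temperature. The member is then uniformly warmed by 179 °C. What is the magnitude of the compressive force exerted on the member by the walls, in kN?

P ≈ 0 kN

Unrestrained expansion: δ_free = αΔT L = 12.1×10⁻⁶ × 179 × 1800 = 3.899 mm.
This is smaller than the 6.5 mm clearance, so the member expands freely without reaching the stop — the stress is zero.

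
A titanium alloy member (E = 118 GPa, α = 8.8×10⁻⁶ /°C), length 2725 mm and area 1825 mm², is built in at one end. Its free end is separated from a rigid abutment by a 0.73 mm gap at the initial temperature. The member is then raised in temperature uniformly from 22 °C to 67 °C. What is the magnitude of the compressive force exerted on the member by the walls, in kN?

P ≈ 27.6 kN

Free thermal elongation = αΔT L = 8.8×10⁻⁶ × 45 × 2725 = 1.079 mm.
After closing the 0.73 mm clearance, 1.079 − 0.73 = 0.3491 mm of expansion remains to be suppressed by the wall.
Compatibility: PL/(AE) = 0.3491 mm, so σ = P/A = E × (0.3491/2725) = 15.12 MPa.
Force on the wall = σA = 15.12 × 1825 mm² = 27.59 kN.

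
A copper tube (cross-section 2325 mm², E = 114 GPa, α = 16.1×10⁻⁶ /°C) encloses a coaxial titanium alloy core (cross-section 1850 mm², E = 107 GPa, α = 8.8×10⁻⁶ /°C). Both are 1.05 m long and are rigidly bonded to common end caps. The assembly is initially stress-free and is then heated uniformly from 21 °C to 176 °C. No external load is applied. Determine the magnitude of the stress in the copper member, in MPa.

Both members must finish at the same length. With the larger α, the copper tends to over-expand; the plates restrain it, putting the copper in compression and the titanium alloy in tension. With no external load the two internal forces are equal and opposite, magnitude P.
Setting the final lengths equal and cancelling L: (α₁ − α₂)ΔT = P/(A₁E₁) + P/(A₂E₂).
|α₁ − α₂|·ΔT = 7.3×10⁻⁶ × 155 = 0.001132.
1/(A₁E₁) + 1/(A₂E₂) = 1/(2325×114×10³) + 1/(1850×107×10³) = 8.825×10⁻⁹ N⁻¹.
P = 0.001132 / 8.825×10⁻⁹ = 128200 N = 128.2 kN.
σ_{copper} = P/A₁ = 128200/2325 = 55.15 MPa, compressive.

σ ≈ 55.1 MPa (compressive)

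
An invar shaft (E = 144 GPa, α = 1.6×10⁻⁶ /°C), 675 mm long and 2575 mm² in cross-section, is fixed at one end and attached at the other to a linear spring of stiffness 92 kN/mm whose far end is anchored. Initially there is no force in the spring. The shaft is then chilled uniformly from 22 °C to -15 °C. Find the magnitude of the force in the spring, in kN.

P ≈ 3.15 kN

Free thermal contraction: δ_free = αΔT L = 1.6×10⁻⁶ × 37 × 675 = 0.03996 mm.
Let P be the tensile force in the spring. The shaft extends elastically by PL/(AE) and the spring stretches by P/k; together these equal δ_free.
P [ L/(AE) + 1/k ] = δ_free → P [ 675/(2575×144×10³) + 1/(92×10³) ] = 0.03996.
P = 0.03996 / 1.269×10⁻⁵ = 3149 N.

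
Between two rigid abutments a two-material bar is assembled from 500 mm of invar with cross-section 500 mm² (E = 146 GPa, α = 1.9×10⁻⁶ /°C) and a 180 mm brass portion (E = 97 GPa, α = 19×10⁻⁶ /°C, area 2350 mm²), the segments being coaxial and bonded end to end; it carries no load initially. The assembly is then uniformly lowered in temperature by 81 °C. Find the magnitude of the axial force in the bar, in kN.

P ≈ 46.3 kN (tensile)

Free thermal contraction of the whole bar: Σ αᵢΔT Lᵢ = 1.9×10⁻⁶×81×500 + 19×10⁻⁶×81×180 = 0.354 mm.
The rigid supports impose zero overall length change; the single axial force P common to all segments must satisfy P Σ Lᵢ/(AᵢEᵢ) = δ_free.
Σ Lᵢ/(AᵢEᵢ) = 500/(500×146×10³) + 180/(2350×97×10³) = 7.639×10⁻⁶ mm/N.
P = 0.354 / 7.639×10⁻⁶ = 46340 N = 46.34 kN, tensile.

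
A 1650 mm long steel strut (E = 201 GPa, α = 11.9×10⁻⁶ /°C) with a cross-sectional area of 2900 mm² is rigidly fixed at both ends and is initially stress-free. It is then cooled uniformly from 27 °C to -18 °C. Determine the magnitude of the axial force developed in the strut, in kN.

Full restraint means ε = 0, so the stress is σ = EαΔT = 201×10³ × 11.9×10⁻⁶ × 45 = 107.6 MPa.
Axial force P = σA = 107.6 × 2900 = 312100 N = 312.1 kN, tensile.

P ≈ 312 kN (tensile)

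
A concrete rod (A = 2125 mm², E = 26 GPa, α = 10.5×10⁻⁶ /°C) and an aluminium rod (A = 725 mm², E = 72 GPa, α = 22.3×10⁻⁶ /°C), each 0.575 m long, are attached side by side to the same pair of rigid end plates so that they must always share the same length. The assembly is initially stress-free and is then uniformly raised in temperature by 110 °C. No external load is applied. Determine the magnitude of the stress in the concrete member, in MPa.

The aluminium has the larger α, so on heating it would change length more than the concrete if both were free. The rigid plates force a common final length, so the aluminium is put into compression and the concrete into tension, with equal and opposite forces P (no external load).
Compatibility of the two members (thermal + elastic change equal): (α₁ − α₂)ΔT = P·[1/(A₁E₁) + 1/(A₂E₂)].
|α₁ − α₂|·ΔT = 11.8×10⁻⁶ × 110 = 0.001298.
1/(A₁E₁) + 1/(A₂E₂) = 1/(2125×26×10³) + 1/(725×72×10³) = 3.726×10⁻⁸ N⁻¹.
So P = 0.001298 / 3.726×10⁻⁸ = 34.84 kN.
σ_{concrete} = P/A₁ = 34840/2125 = 16.4 MPa, tensile.

σ ≈ 16.4 MPa (tensile)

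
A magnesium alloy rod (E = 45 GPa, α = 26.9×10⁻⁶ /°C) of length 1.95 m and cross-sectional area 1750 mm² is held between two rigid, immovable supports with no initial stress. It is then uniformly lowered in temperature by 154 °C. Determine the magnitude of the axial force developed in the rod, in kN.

P ≈ 326 kN (tensile)

The ends cannot move, so σ = EαΔT = 45×10³ × 26.9×10⁻⁶ × 154 = 186.4 MPa.
Axial force P = σA = 186.4 × 1750 = 326200 N = 326.2 kN, tensile.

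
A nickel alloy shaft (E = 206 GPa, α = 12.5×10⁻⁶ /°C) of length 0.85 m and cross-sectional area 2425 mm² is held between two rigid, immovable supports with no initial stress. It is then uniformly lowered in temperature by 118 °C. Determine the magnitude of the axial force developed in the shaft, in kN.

With zero net strain, σ = E·αΔT = 206 GPa × 12.5×10⁻⁶ × 118 = 303.8 MPa.
Axial force P = σA = 303.8 × 2425 = 736800 N = 736.8 kN, tensile.

P ≈ 737 kN (tensile)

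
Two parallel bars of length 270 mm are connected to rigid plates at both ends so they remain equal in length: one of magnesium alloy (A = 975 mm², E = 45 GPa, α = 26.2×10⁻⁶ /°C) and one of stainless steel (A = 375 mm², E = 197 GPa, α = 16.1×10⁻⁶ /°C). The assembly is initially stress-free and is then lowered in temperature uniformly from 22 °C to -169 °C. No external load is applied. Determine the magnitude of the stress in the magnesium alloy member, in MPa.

σ ≈ 54.5 MPa (tensile)

Both members must finish at the same length. With the larger α, the magnesium alloy tends to over-contract; the plates restrain it, putting the magnesium alloy in tension and the stainless steel in compression. With no external load the two internal forces are equal and opposite, magnitude P.
Setting the final lengths equal and cancelling L: (α₁ − α₂)ΔT = P/(A₁E₁) + P/(A₂E₂).
|α₁ − α₂|·ΔT = 10.1×10⁻⁶ × 191 = 0.001929.
1/(A₁E₁) + 1/(A₂E₂) = 1/(975×45×10³) + 1/(375×197×10³) = 3.633×10⁻⁸ N⁻¹.
P = 0.001929 / 3.633×10⁻⁸ = 53100 N = 53.1 kN.
σ_{magnesium alloy} = P/A₁ = 53100/975 = 54.46 MPa, tensile.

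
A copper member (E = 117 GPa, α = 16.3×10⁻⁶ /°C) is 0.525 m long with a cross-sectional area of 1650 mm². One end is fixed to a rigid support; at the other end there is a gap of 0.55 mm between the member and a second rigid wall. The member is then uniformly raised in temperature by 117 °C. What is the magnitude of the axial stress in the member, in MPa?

σ ≈ 101 MPa (compressive)

Free thermal elongation = αΔT L = 16.3×10⁻⁶ × 117 × 525 = 1.001 mm.
This exceeds the 0.55 mm gap, so the wall pushes back. The portion of expansion that must be recovered elastically is δ_free − gap = 1.001 − 0.55 = 0.4512 mm.
That suppressed elongation corresponds to σ = E·Δ/L = 117×10³ × 0.4512/525 = 100.6 MPa.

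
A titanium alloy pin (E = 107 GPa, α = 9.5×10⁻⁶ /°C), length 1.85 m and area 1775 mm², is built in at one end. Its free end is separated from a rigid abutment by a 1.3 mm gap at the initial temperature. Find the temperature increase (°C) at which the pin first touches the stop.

ΔT ≈ 74 °C

The gap closes when αΔT L = 1.3 mm, since the pin is still unstressed at that instant.
So ΔT = g/(αL) = 1.3/(9.5×10⁻⁶ × 1850) = 73.97 °C.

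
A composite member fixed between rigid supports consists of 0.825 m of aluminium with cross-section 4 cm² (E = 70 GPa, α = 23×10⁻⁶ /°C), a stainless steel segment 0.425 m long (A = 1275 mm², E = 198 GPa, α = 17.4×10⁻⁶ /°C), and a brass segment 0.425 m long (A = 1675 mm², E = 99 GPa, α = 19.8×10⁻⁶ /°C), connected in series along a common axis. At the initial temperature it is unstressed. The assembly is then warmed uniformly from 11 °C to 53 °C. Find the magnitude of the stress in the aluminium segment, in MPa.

σ ≈ 108 MPa (compressive)

If the supports were absent, the total length change would be Σ αᵢΔT Lᵢ = 23×10⁻⁶×42×825 + 17.4×10⁻⁶×42×425 + 19.8×10⁻⁶×42×425 = 1.461 mm.
The rigid supports impose zero overall length change; the single axial force P common to all segments must satisfy P Σ Lᵢ/(AᵢEᵢ) = δ_free.
Σ Lᵢ/(AᵢEᵢ) = 825/(400×70×10³) + 425/(1275×198×10³) + 425/(1675×99×10³) = 3.371×10⁻⁵ mm/N.
Hence P = δ_free / Σ(L/AE) = 1.461/3.371×10⁻⁵ = 43.34 kN (compressive).
σ_{aluminium} = P / A = 43340 / 400 = 108.3 MPa.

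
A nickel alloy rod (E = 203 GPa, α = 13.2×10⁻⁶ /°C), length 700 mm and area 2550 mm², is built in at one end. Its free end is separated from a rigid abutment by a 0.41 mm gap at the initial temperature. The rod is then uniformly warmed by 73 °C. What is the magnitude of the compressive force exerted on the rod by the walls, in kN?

Unrestrained expansion: δ_free = αΔT L = 13.2×10⁻⁶ × 73 × 700 = 0.6745 mm.
This exceeds the 0.41 mm gap, so the wall pushes back. The portion of expansion that must be recovered elastically is δ_free − gap = 0.6745 − 0.41 = 0.2645 mm.
So σ = E(δ_free − g)/L = 203×10³ × 0.2645/700 = 76.71 MPa.
P = σA = 76.71 × 2550 = 195.6 kN.

P ≈ 196 kN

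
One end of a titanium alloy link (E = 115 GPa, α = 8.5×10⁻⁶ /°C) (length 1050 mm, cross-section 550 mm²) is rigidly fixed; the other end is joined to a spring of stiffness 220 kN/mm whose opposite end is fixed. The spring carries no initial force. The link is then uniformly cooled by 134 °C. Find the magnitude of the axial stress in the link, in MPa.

The unrestrained thermal change is αΔT L = 8.5×10⁻⁶ × 134 × 1050 = 1.196 mm.
Let P be the tensile force in the spring. The link extends elastically by PL/(AE) and the spring stretches by P/k; together these equal δ_free.
P [ L/(AE) + 1/k ] = δ_free → P [ 1050/(550×115×10³) + 1/(220×10³) ] = 1.196.
P = 1.196 / 2.115×10⁻⁵ = 56560 N.
σ = P/A = 56560/550 = 102.8 MPa.

σ ≈ 103 MPa (tensile)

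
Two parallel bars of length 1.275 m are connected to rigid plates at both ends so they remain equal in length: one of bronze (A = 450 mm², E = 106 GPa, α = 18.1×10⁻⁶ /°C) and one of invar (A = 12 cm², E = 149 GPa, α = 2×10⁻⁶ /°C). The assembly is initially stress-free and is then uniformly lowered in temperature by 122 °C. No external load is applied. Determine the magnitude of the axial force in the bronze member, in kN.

P ≈ 74 kN (tensile in the bronze)

Both members must finish at the same length. With the larger α, the bronze tends to over-contract; the plates restrain it, putting the bronze in tension and the invar in compression. With no external load the two internal forces are equal and opposite, magnitude P.
Compatibility of the two members (thermal + elastic change equal): (α₁ − α₂)ΔT = P·[1/(A₁E₁) + 1/(A₂E₂)].
|α₁ − α₂|·ΔT = 16.1×10⁻⁶ × 122 = 0.001964.
1/(A₁E₁) + 1/(A₂E₂) = 1/(450×106×10³) + 1/(1200×149×10³) = 2.656×10⁻⁸ N⁻¹.
P = 0.001964 / 2.656×10⁻⁸ = 73960 N = 73.96 kN.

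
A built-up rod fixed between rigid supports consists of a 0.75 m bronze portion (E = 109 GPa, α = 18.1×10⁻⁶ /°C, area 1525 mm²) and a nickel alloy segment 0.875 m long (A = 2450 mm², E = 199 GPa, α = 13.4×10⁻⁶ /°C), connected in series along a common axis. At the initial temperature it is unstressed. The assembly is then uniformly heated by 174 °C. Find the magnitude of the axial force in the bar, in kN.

P ≈ 698 kN (compressive)

If the supports were absent, the total length change would be Σ αᵢΔT Lᵢ = 18.1×10⁻⁶×174×750 + 13.4×10⁻⁶×174×875 = 4.402 mm.
The walls prevent any net length change, so an axial force P (same in every segment) develops. Compatibility: P · Σ Lᵢ/(AᵢEᵢ) = δ_free.
Σ Lᵢ/(AᵢEᵢ) = 750/(1525×109×10³) + 875/(2450×199×10³) = 6.307×10⁻⁶ mm/N.
So P = 4.402 / 6.307×10⁻⁶ = 698 kN, compressive.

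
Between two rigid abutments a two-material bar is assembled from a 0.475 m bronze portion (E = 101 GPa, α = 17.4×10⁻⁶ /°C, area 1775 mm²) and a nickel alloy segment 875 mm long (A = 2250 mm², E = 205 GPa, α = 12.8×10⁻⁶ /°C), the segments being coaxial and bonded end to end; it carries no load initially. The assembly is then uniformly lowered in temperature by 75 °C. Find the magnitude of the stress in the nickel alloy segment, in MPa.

σ ≈ 143 MPa (tensile)

If the supports were absent, the total length change would be Σ αᵢΔT Lᵢ = 17.4×10⁻⁶×75×475 + 12.8×10⁻⁶×75×875 = 1.46 mm.
The rigid supports impose zero overall length change; the single axial force P common to all segments must satisfy P Σ Lᵢ/(AᵢEᵢ) = δ_free.
Σ Lᵢ/(AᵢEᵢ) = 475/(1775×101×10³) + 875/(2250×205×10³) = 4.547×10⁻⁶ mm/N.
P = 1.46 / 4.547×10⁻⁶ = 321100 N = 321.1 kN, tensile.
σ_{nickel alloy} = P / A = 321100 / 2250 = 142.7 MPa.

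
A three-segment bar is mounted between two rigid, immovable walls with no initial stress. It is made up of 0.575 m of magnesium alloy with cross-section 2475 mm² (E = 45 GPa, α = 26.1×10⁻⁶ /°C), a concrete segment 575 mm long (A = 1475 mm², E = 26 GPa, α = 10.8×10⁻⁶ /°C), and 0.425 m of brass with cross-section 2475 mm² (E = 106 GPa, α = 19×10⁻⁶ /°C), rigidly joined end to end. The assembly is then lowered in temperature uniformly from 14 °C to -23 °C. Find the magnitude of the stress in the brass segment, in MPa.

σ ≈ 20.1 MPa (tensile)

Free thermal contraction of the whole bar: Σ αᵢΔT Lᵢ = 26.1×10⁻⁶×37×575 + 10.8×10⁻⁶×37×575 + 19×10⁻⁶×37×425 = 1.084 mm.
The rigid supports impose zero overall length change; the single axial force P common to all segments must satisfy P Σ Lᵢ/(AᵢEᵢ) = δ_free.
The series flexibility is Σ Lᵢ/(AᵢEᵢ) = 575/(2475×45×10³) + 575/(1475×26×10³) + 425/(2475×106×10³) = 2.178×10⁻⁵ mm/N.
Hence P = δ_free / Σ(L/AE) = 1.084/2.178×10⁻⁵ = 49.77 kN (tensile).
σ_{brass} = P / A = 49770 / 2475 = 20.11 MPa.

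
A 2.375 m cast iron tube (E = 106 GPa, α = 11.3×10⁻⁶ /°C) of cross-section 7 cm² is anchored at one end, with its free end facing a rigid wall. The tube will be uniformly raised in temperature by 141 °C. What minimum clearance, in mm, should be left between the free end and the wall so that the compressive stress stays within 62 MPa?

Free expansion if unrestrained: δ_free = αΔT L = 11.3×10⁻⁶ × 141 × 2375 = 3.784 mm.
A stress of 62 MPa corresponds to the wall pushing the tube back by σL/E = 62×2375/(106×10³) = 1.389 mm.
So the gap has to take up the difference, g_min = δ_free − σL/E = 3.784 − 1.389 = 2.395 mm.

g ≈ 2.39 mm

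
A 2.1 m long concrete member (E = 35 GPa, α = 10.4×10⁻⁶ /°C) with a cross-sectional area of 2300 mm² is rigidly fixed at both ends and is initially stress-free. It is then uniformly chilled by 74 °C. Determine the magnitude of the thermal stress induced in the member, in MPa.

With length fixed, the mechanical strain must cancel the thermal strain αΔT = 10.4×10⁻⁶ × 74 = 769.6×10⁻⁶.
Hence σ = E·αΔT = 35×10³ × 769.6×10⁻⁶ = 26.94 MPa, tensile.

σ ≈ 26.9 MPa (tensile)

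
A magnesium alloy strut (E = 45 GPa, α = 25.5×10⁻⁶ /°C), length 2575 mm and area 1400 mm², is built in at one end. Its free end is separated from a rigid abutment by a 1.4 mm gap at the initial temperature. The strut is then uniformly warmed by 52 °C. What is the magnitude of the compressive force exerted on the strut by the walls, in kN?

P ≈ 49.3 kN

If the wall were absent the strut would grow by αΔT L = 25.5×10⁻⁶ × 52 × 2575 = 3.414 mm.
After closing the 1.4 mm clearance, 3.414 − 1.4 = 2.014 mm of expansion remains to be suppressed by the wall.
So σ = E(δ_free − g)/L = 45×10³ × 2.014/2575 = 35.2 MPa.
P = σA = 35.2 × 1400 = 49.29 kN.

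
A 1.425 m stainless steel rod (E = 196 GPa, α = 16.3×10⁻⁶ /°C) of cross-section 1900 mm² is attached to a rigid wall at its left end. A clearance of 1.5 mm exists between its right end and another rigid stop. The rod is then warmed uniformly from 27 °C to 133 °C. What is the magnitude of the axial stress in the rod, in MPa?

σ ≈ 132 MPa (compressive)

Unrestrained expansion: δ_free = αΔT L = 16.3×10⁻⁶ × 106 × 1425 = 2.462 mm.
After closing the 1.5 mm clearance, 2.462 − 1.5 = 0.9621 mm of expansion remains to be suppressed by the wall.
That suppressed elongation corresponds to σ = E·Δ/L = 196×10³ × 0.9621/1425 = 132.3 MPa.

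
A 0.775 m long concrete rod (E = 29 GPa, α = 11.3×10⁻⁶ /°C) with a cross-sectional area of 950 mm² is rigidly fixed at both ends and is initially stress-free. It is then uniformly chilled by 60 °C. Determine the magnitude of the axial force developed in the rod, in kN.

With zero net strain, σ = E·αΔT = 29 GPa × 11.3×10⁻⁶ × 60 = 19.66 MPa.
Then P = σA = 19.66 × 950 mm² = 18.68 kN, tensile.

P ≈ 18.7 kN (tensile)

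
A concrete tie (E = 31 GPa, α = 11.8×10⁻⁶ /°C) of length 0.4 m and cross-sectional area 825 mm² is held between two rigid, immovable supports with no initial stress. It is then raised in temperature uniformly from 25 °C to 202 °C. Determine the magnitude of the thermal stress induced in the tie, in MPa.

The supports are rigid, so the total axial strain is zero. The restrained thermal strain is ε = αΔT = 11.8×10⁻⁶ × 177 = 2088.6×10⁻⁶.
The stress required to suppress this strain is σ = Eε = 31×10³ × 2088.6×10⁻⁶ = 64.75 MPa, compressive since the tie is trying to expand.

σ ≈ 64.7 MPa (compressive)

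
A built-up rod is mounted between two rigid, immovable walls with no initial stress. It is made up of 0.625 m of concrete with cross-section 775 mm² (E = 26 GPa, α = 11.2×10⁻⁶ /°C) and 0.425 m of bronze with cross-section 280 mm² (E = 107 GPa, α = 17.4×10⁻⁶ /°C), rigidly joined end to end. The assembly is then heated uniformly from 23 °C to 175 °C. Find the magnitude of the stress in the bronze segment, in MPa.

With the walls removed the bar would change length by δ_free = Σ αᵢΔT Lᵢ = 11.2×10⁻⁶×152×625 + 17.4×10⁻⁶×152×425 = 2.188 mm.
The rigid supports impose zero overall length change; the single axial force P common to all segments must satisfy P Σ Lᵢ/(AᵢEᵢ) = δ_free.
The series flexibility is Σ Lᵢ/(AᵢEᵢ) = 625/(775×26×10³) + 425/(280×107×10³) = 4.52×10⁻⁵ mm/N.
P = 2.188 / 4.52×10⁻⁵ = 48400 N = 48.4 kN, compressive.
σ_{bronze} = P / A = 48400 / 280 = 172.9 MPa.

σ ≈ 173 MPa (compressive)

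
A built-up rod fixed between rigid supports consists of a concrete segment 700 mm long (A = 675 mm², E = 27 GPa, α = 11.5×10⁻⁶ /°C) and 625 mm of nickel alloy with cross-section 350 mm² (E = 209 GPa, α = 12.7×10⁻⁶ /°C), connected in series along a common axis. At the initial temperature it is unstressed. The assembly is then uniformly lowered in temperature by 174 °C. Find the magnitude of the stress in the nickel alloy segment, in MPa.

If the supports were absent, the total length change would be Σ αᵢΔT Lᵢ = 11.5×10⁻⁶×174×700 + 12.7×10⁻⁶×174×625 = 2.782 mm.
Since the ends are fixed, an axial force P builds up, equal in every segment, with P · Σ Lᵢ/(AᵢEᵢ) = δ_free.
The series flexibility is Σ Lᵢ/(AᵢEᵢ) = 700/(675×27×10³) + 625/(350×209×10³) = 4.695×10⁻⁵ mm/N.
Hence P = δ_free / Σ(L/AE) = 2.782/4.695×10⁻⁵ = 59.25 kN (tensile).
σ_{nickel alloy} = P / A = 59250 / 350 = 169.3 MPa.

σ ≈ 169 MPa (tensile)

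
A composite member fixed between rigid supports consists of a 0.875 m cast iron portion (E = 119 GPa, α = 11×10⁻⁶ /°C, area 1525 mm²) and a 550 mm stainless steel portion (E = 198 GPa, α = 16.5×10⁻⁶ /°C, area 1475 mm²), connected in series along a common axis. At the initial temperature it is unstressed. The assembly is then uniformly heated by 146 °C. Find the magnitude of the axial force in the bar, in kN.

Free thermal expansion of the whole bar: Σ αᵢΔT Lᵢ = 11×10⁻⁶×146×875 + 16.5×10⁻⁶×146×550 = 2.73 mm.
The walls prevent any net length change, so an axial force P (same in every segment) develops. Compatibility: P · Σ Lᵢ/(AᵢEᵢ) = δ_free.
The series flexibility is Σ Lᵢ/(AᵢEᵢ) = 875/(1525×119×10³) + 550/(1475×198×10³) = 6.705×10⁻⁶ mm/N.
P = 2.73 / 6.705×10⁻⁶ = 407200 N = 407.2 kN, compressive.

P ≈ 407 kN (compressive)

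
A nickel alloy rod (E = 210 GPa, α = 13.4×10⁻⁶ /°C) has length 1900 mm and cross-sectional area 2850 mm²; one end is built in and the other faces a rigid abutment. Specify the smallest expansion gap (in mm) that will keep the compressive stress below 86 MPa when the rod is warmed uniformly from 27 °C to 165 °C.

With no wall the rod would lengthen by αΔT L = 13.4×10⁻⁶ × 138 × 1900 = 3.513 mm.
A stress of 86 MPa corresponds to the wall pushing the rod back by σL/E = 86×1900/(210×10³) = 0.7781 mm.
The gap must absorb the remainder: g_min = 3.513 − 0.7781 = 2.735 mm.

g ≈ 2.74 mm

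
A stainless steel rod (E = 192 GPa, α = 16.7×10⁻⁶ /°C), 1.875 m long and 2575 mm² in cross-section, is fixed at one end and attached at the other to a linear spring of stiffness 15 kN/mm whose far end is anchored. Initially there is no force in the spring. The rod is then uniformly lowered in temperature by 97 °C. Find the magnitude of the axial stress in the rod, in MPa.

Free thermal contraction: δ_free = αΔT L = 16.7×10⁻⁶ × 97 × 1875 = 3.037 mm.
Let P be the tensile force in the spring. The rod extends elastically by PL/(AE) and the spring stretches by P/k; together these equal δ_free.
So P = δ_free / [L/(AE) + 1/k] = 3.037 / [ 1875/(2575×192×10³) + 1/(15×10³) ].
P = 3.037 / 7.046×10⁻⁵ = 43110 N.
σ = P/A = 43110/2575 = 16.74 MPa.

σ ≈ 16.7 MPa (tensile)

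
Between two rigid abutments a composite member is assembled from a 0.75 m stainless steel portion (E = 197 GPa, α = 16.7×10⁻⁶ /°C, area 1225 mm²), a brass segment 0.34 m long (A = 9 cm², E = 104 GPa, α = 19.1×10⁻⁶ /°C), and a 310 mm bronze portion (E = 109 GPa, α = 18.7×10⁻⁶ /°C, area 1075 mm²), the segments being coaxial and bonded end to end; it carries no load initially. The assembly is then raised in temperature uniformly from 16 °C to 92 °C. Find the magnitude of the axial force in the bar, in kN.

With the walls removed the bar would change length by δ_free = Σ αᵢΔT Lᵢ = 16.7×10⁻⁶×76×750 + 19.1×10⁻⁶×76×340 + 18.7×10⁻⁶×76×310 = 1.886 mm.
Since the ends are fixed, an axial force P builds up, equal in every segment, with P · Σ Lᵢ/(AᵢEᵢ) = δ_free.
The series flexibility is Σ Lᵢ/(AᵢEᵢ) = 750/(1225×197×10³) + 340/(900×104×10³) + 310/(1075×109×10³) = 9.386×10⁻⁶ mm/N.
So P = 1.886 / 9.386×10⁻⁶ = 200.9 kN, compressive.

P ≈ 201 kN (compressive)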